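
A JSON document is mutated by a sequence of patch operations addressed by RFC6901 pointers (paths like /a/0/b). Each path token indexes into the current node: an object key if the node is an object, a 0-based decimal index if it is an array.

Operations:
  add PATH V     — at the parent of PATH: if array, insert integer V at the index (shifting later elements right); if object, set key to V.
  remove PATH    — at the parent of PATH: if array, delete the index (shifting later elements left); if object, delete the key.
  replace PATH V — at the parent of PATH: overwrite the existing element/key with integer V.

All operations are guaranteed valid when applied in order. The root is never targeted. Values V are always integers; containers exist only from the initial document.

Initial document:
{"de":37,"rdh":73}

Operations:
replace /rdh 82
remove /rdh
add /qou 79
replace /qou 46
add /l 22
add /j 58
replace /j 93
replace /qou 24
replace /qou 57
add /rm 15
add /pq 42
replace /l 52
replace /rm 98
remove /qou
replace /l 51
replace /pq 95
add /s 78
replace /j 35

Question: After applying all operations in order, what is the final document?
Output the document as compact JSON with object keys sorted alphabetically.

Answer: {"de":37,"j":35,"l":51,"pq":95,"rm":98,"s":78}

Derivation:
After op 1 (replace /rdh 82): {"de":37,"rdh":82}
After op 2 (remove /rdh): {"de":37}
After op 3 (add /qou 79): {"de":37,"qou":79}
After op 4 (replace /qou 46): {"de":37,"qou":46}
After op 5 (add /l 22): {"de":37,"l":22,"qou":46}
After op 6 (add /j 58): {"de":37,"j":58,"l":22,"qou":46}
After op 7 (replace /j 93): {"de":37,"j":93,"l":22,"qou":46}
After op 8 (replace /qou 24): {"de":37,"j":93,"l":22,"qou":24}
After op 9 (replace /qou 57): {"de":37,"j":93,"l":22,"qou":57}
After op 10 (add /rm 15): {"de":37,"j":93,"l":22,"qou":57,"rm":15}
After op 11 (add /pq 42): {"de":37,"j":93,"l":22,"pq":42,"qou":57,"rm":15}
After op 12 (replace /l 52): {"de":37,"j":93,"l":52,"pq":42,"qou":57,"rm":15}
After op 13 (replace /rm 98): {"de":37,"j":93,"l":52,"pq":42,"qou":57,"rm":98}
After op 14 (remove /qou): {"de":37,"j":93,"l":52,"pq":42,"rm":98}
After op 15 (replace /l 51): {"de":37,"j":93,"l":51,"pq":42,"rm":98}
After op 16 (replace /pq 95): {"de":37,"j":93,"l":51,"pq":95,"rm":98}
After op 17 (add /s 78): {"de":37,"j":93,"l":51,"pq":95,"rm":98,"s":78}
After op 18 (replace /j 35): {"de":37,"j":35,"l":51,"pq":95,"rm":98,"s":78}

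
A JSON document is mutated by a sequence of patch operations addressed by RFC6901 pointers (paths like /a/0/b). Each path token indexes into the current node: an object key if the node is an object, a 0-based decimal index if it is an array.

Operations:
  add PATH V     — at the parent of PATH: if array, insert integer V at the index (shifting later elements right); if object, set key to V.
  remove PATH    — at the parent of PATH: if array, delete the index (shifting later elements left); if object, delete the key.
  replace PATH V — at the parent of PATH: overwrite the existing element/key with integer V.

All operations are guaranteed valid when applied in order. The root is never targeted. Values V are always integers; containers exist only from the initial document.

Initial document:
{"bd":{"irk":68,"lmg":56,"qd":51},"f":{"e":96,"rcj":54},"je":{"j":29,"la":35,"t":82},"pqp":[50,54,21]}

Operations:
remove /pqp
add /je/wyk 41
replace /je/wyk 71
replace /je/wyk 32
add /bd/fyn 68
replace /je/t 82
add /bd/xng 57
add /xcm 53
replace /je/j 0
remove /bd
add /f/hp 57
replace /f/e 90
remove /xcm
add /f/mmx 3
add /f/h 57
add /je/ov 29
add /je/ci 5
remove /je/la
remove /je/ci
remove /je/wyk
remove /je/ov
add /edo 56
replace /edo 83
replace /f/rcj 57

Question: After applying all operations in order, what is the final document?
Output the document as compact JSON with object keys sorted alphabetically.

After op 1 (remove /pqp): {"bd":{"irk":68,"lmg":56,"qd":51},"f":{"e":96,"rcj":54},"je":{"j":29,"la":35,"t":82}}
After op 2 (add /je/wyk 41): {"bd":{"irk":68,"lmg":56,"qd":51},"f":{"e":96,"rcj":54},"je":{"j":29,"la":35,"t":82,"wyk":41}}
After op 3 (replace /je/wyk 71): {"bd":{"irk":68,"lmg":56,"qd":51},"f":{"e":96,"rcj":54},"je":{"j":29,"la":35,"t":82,"wyk":71}}
After op 4 (replace /je/wyk 32): {"bd":{"irk":68,"lmg":56,"qd":51},"f":{"e":96,"rcj":54},"je":{"j":29,"la":35,"t":82,"wyk":32}}
After op 5 (add /bd/fyn 68): {"bd":{"fyn":68,"irk":68,"lmg":56,"qd":51},"f":{"e":96,"rcj":54},"je":{"j":29,"la":35,"t":82,"wyk":32}}
After op 6 (replace /je/t 82): {"bd":{"fyn":68,"irk":68,"lmg":56,"qd":51},"f":{"e":96,"rcj":54},"je":{"j":29,"la":35,"t":82,"wyk":32}}
After op 7 (add /bd/xng 57): {"bd":{"fyn":68,"irk":68,"lmg":56,"qd":51,"xng":57},"f":{"e":96,"rcj":54},"je":{"j":29,"la":35,"t":82,"wyk":32}}
After op 8 (add /xcm 53): {"bd":{"fyn":68,"irk":68,"lmg":56,"qd":51,"xng":57},"f":{"e":96,"rcj":54},"je":{"j":29,"la":35,"t":82,"wyk":32},"xcm":53}
After op 9 (replace /je/j 0): {"bd":{"fyn":68,"irk":68,"lmg":56,"qd":51,"xng":57},"f":{"e":96,"rcj":54},"je":{"j":0,"la":35,"t":82,"wyk":32},"xcm":53}
After op 10 (remove /bd): {"f":{"e":96,"rcj":54},"je":{"j":0,"la":35,"t":82,"wyk":32},"xcm":53}
After op 11 (add /f/hp 57): {"f":{"e":96,"hp":57,"rcj":54},"je":{"j":0,"la":35,"t":82,"wyk":32},"xcm":53}
After op 12 (replace /f/e 90): {"f":{"e":90,"hp":57,"rcj":54},"je":{"j":0,"la":35,"t":82,"wyk":32},"xcm":53}
After op 13 (remove /xcm): {"f":{"e":90,"hp":57,"rcj":54},"je":{"j":0,"la":35,"t":82,"wyk":32}}
After op 14 (add /f/mmx 3): {"f":{"e":90,"hp":57,"mmx":3,"rcj":54},"je":{"j":0,"la":35,"t":82,"wyk":32}}
After op 15 (add /f/h 57): {"f":{"e":90,"h":57,"hp":57,"mmx":3,"rcj":54},"je":{"j":0,"la":35,"t":82,"wyk":32}}
After op 16 (add /je/ov 29): {"f":{"e":90,"h":57,"hp":57,"mmx":3,"rcj":54},"je":{"j":0,"la":35,"ov":29,"t":82,"wyk":32}}
After op 17 (add /je/ci 5): {"f":{"e":90,"h":57,"hp":57,"mmx":3,"rcj":54},"je":{"ci":5,"j":0,"la":35,"ov":29,"t":82,"wyk":32}}
After op 18 (remove /je/la): {"f":{"e":90,"h":57,"hp":57,"mmx":3,"rcj":54},"je":{"ci":5,"j":0,"ov":29,"t":82,"wyk":32}}
After op 19 (remove /je/ci): {"f":{"e":90,"h":57,"hp":57,"mmx":3,"rcj":54},"je":{"j":0,"ov":29,"t":82,"wyk":32}}
After op 20 (remove /je/wyk): {"f":{"e":90,"h":57,"hp":57,"mmx":3,"rcj":54},"je":{"j":0,"ov":29,"t":82}}
After op 21 (remove /je/ov): {"f":{"e":90,"h":57,"hp":57,"mmx":3,"rcj":54},"je":{"j":0,"t":82}}
After op 22 (add /edo 56): {"edo":56,"f":{"e":90,"h":57,"hp":57,"mmx":3,"rcj":54},"je":{"j":0,"t":82}}
After op 23 (replace /edo 83): {"edo":83,"f":{"e":90,"h":57,"hp":57,"mmx":3,"rcj":54},"je":{"j":0,"t":82}}
After op 24 (replace /f/rcj 57): {"edo":83,"f":{"e":90,"h":57,"hp":57,"mmx":3,"rcj":57},"je":{"j":0,"t":82}}

Answer: {"edo":83,"f":{"e":90,"h":57,"hp":57,"mmx":3,"rcj":57},"je":{"j":0,"t":82}}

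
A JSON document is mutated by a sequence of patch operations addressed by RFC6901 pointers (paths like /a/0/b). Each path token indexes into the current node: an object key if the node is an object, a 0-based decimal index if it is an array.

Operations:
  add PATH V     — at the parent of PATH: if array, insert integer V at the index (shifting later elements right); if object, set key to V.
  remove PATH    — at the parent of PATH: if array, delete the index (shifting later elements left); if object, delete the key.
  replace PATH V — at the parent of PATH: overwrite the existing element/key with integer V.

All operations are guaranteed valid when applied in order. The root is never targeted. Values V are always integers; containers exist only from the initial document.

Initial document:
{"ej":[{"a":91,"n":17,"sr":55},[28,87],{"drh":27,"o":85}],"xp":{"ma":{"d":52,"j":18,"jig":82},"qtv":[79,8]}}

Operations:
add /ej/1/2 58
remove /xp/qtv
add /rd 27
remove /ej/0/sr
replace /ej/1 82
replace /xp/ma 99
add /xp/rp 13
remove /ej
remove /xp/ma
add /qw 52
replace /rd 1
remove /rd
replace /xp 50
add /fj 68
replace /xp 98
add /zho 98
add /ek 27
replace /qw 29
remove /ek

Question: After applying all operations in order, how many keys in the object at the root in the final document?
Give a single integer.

Answer: 4

Derivation:
After op 1 (add /ej/1/2 58): {"ej":[{"a":91,"n":17,"sr":55},[28,87,58],{"drh":27,"o":85}],"xp":{"ma":{"d":52,"j":18,"jig":82},"qtv":[79,8]}}
After op 2 (remove /xp/qtv): {"ej":[{"a":91,"n":17,"sr":55},[28,87,58],{"drh":27,"o":85}],"xp":{"ma":{"d":52,"j":18,"jig":82}}}
After op 3 (add /rd 27): {"ej":[{"a":91,"n":17,"sr":55},[28,87,58],{"drh":27,"o":85}],"rd":27,"xp":{"ma":{"d":52,"j":18,"jig":82}}}
After op 4 (remove /ej/0/sr): {"ej":[{"a":91,"n":17},[28,87,58],{"drh":27,"o":85}],"rd":27,"xp":{"ma":{"d":52,"j":18,"jig":82}}}
After op 5 (replace /ej/1 82): {"ej":[{"a":91,"n":17},82,{"drh":27,"o":85}],"rd":27,"xp":{"ma":{"d":52,"j":18,"jig":82}}}
After op 6 (replace /xp/ma 99): {"ej":[{"a":91,"n":17},82,{"drh":27,"o":85}],"rd":27,"xp":{"ma":99}}
After op 7 (add /xp/rp 13): {"ej":[{"a":91,"n":17},82,{"drh":27,"o":85}],"rd":27,"xp":{"ma":99,"rp":13}}
After op 8 (remove /ej): {"rd":27,"xp":{"ma":99,"rp":13}}
After op 9 (remove /xp/ma): {"rd":27,"xp":{"rp":13}}
After op 10 (add /qw 52): {"qw":52,"rd":27,"xp":{"rp":13}}
After op 11 (replace /rd 1): {"qw":52,"rd":1,"xp":{"rp":13}}
After op 12 (remove /rd): {"qw":52,"xp":{"rp":13}}
After op 13 (replace /xp 50): {"qw":52,"xp":50}
After op 14 (add /fj 68): {"fj":68,"qw":52,"xp":50}
After op 15 (replace /xp 98): {"fj":68,"qw":52,"xp":98}
After op 16 (add /zho 98): {"fj":68,"qw":52,"xp":98,"zho":98}
After op 17 (add /ek 27): {"ek":27,"fj":68,"qw":52,"xp":98,"zho":98}
After op 18 (replace /qw 29): {"ek":27,"fj":68,"qw":29,"xp":98,"zho":98}
After op 19 (remove /ek): {"fj":68,"qw":29,"xp":98,"zho":98}
Size at the root: 4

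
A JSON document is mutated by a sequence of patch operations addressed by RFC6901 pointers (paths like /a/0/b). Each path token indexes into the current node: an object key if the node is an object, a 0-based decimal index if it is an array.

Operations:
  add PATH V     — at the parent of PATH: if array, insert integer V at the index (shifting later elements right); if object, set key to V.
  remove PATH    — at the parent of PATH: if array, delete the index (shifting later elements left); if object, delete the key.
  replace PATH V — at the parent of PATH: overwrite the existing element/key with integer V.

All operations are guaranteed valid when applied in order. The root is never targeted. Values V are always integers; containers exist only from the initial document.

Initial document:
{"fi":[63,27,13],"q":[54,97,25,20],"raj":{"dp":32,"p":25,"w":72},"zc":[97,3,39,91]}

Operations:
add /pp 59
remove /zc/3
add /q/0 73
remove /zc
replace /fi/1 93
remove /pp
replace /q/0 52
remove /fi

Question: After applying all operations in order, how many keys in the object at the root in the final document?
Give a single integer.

Answer: 2

Derivation:
After op 1 (add /pp 59): {"fi":[63,27,13],"pp":59,"q":[54,97,25,20],"raj":{"dp":32,"p":25,"w":72},"zc":[97,3,39,91]}
After op 2 (remove /zc/3): {"fi":[63,27,13],"pp":59,"q":[54,97,25,20],"raj":{"dp":32,"p":25,"w":72},"zc":[97,3,39]}
After op 3 (add /q/0 73): {"fi":[63,27,13],"pp":59,"q":[73,54,97,25,20],"raj":{"dp":32,"p":25,"w":72},"zc":[97,3,39]}
After op 4 (remove /zc): {"fi":[63,27,13],"pp":59,"q":[73,54,97,25,20],"raj":{"dp":32,"p":25,"w":72}}
After op 5 (replace /fi/1 93): {"fi":[63,93,13],"pp":59,"q":[73,54,97,25,20],"raj":{"dp":32,"p":25,"w":72}}
After op 6 (remove /pp): {"fi":[63,93,13],"q":[73,54,97,25,20],"raj":{"dp":32,"p":25,"w":72}}
After op 7 (replace /q/0 52): {"fi":[63,93,13],"q":[52,54,97,25,20],"raj":{"dp":32,"p":25,"w":72}}
After op 8 (remove /fi): {"q":[52,54,97,25,20],"raj":{"dp":32,"p":25,"w":72}}
Size at the root: 2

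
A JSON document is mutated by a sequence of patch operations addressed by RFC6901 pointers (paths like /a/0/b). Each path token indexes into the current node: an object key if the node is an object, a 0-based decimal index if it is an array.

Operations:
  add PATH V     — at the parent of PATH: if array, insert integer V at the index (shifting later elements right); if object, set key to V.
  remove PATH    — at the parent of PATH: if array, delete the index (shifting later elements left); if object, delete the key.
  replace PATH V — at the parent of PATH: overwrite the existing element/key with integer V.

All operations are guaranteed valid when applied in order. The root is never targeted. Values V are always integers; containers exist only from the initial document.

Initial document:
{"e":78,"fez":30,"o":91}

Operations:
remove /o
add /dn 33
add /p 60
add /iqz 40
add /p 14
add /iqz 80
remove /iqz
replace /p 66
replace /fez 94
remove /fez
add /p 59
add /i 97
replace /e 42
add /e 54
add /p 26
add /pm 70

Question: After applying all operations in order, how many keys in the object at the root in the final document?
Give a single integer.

Answer: 5

Derivation:
After op 1 (remove /o): {"e":78,"fez":30}
After op 2 (add /dn 33): {"dn":33,"e":78,"fez":30}
After op 3 (add /p 60): {"dn":33,"e":78,"fez":30,"p":60}
After op 4 (add /iqz 40): {"dn":33,"e":78,"fez":30,"iqz":40,"p":60}
After op 5 (add /p 14): {"dn":33,"e":78,"fez":30,"iqz":40,"p":14}
After op 6 (add /iqz 80): {"dn":33,"e":78,"fez":30,"iqz":80,"p":14}
After op 7 (remove /iqz): {"dn":33,"e":78,"fez":30,"p":14}
After op 8 (replace /p 66): {"dn":33,"e":78,"fez":30,"p":66}
After op 9 (replace /fez 94): {"dn":33,"e":78,"fez":94,"p":66}
After op 10 (remove /fez): {"dn":33,"e":78,"p":66}
After op 11 (add /p 59): {"dn":33,"e":78,"p":59}
After op 12 (add /i 97): {"dn":33,"e":78,"i":97,"p":59}
After op 13 (replace /e 42): {"dn":33,"e":42,"i":97,"p":59}
After op 14 (add /e 54): {"dn":33,"e":54,"i":97,"p":59}
After op 15 (add /p 26): {"dn":33,"e":54,"i":97,"p":26}
After op 16 (add /pm 70): {"dn":33,"e":54,"i":97,"p":26,"pm":70}
Size at the root: 5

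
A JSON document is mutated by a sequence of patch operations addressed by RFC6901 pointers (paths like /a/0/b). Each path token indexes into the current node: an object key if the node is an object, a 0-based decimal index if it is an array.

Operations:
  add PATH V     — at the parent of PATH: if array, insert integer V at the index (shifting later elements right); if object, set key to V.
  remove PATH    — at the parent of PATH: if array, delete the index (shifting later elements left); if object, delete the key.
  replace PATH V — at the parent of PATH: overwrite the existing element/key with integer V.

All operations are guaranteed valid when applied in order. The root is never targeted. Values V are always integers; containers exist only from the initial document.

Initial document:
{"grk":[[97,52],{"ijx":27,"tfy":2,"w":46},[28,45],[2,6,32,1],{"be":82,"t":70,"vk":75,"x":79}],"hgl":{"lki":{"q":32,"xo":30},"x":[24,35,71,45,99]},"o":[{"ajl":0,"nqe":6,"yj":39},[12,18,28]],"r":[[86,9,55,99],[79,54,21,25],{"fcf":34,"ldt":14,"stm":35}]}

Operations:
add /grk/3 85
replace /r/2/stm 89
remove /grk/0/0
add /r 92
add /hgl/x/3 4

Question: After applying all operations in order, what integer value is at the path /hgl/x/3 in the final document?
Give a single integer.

After op 1 (add /grk/3 85): {"grk":[[97,52],{"ijx":27,"tfy":2,"w":46},[28,45],85,[2,6,32,1],{"be":82,"t":70,"vk":75,"x":79}],"hgl":{"lki":{"q":32,"xo":30},"x":[24,35,71,45,99]},"o":[{"ajl":0,"nqe":6,"yj":39},[12,18,28]],"r":[[86,9,55,99],[79,54,21,25],{"fcf":34,"ldt":14,"stm":35}]}
After op 2 (replace /r/2/stm 89): {"grk":[[97,52],{"ijx":27,"tfy":2,"w":46},[28,45],85,[2,6,32,1],{"be":82,"t":70,"vk":75,"x":79}],"hgl":{"lki":{"q":32,"xo":30},"x":[24,35,71,45,99]},"o":[{"ajl":0,"nqe":6,"yj":39},[12,18,28]],"r":[[86,9,55,99],[79,54,21,25],{"fcf":34,"ldt":14,"stm":89}]}
After op 3 (remove /grk/0/0): {"grk":[[52],{"ijx":27,"tfy":2,"w":46},[28,45],85,[2,6,32,1],{"be":82,"t":70,"vk":75,"x":79}],"hgl":{"lki":{"q":32,"xo":30},"x":[24,35,71,45,99]},"o":[{"ajl":0,"nqe":6,"yj":39},[12,18,28]],"r":[[86,9,55,99],[79,54,21,25],{"fcf":34,"ldt":14,"stm":89}]}
After op 4 (add /r 92): {"grk":[[52],{"ijx":27,"tfy":2,"w":46},[28,45],85,[2,6,32,1],{"be":82,"t":70,"vk":75,"x":79}],"hgl":{"lki":{"q":32,"xo":30},"x":[24,35,71,45,99]},"o":[{"ajl":0,"nqe":6,"yj":39},[12,18,28]],"r":92}
After op 5 (add /hgl/x/3 4): {"grk":[[52],{"ijx":27,"tfy":2,"w":46},[28,45],85,[2,6,32,1],{"be":82,"t":70,"vk":75,"x":79}],"hgl":{"lki":{"q":32,"xo":30},"x":[24,35,71,4,45,99]},"o":[{"ajl":0,"nqe":6,"yj":39},[12,18,28]],"r":92}
Value at /hgl/x/3: 4

Answer: 4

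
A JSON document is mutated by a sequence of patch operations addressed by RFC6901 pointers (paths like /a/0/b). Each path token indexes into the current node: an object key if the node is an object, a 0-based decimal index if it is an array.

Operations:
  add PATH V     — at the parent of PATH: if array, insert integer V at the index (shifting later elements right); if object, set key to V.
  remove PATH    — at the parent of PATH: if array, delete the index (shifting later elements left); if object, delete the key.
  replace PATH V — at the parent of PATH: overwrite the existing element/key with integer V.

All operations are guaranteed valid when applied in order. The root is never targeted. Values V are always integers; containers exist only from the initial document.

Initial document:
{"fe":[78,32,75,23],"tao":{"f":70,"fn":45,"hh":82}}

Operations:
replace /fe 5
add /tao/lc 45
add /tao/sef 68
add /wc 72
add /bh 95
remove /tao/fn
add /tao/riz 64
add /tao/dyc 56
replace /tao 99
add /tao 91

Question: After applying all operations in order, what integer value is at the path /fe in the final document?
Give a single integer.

Answer: 5

Derivation:
After op 1 (replace /fe 5): {"fe":5,"tao":{"f":70,"fn":45,"hh":82}}
After op 2 (add /tao/lc 45): {"fe":5,"tao":{"f":70,"fn":45,"hh":82,"lc":45}}
After op 3 (add /tao/sef 68): {"fe":5,"tao":{"f":70,"fn":45,"hh":82,"lc":45,"sef":68}}
After op 4 (add /wc 72): {"fe":5,"tao":{"f":70,"fn":45,"hh":82,"lc":45,"sef":68},"wc":72}
After op 5 (add /bh 95): {"bh":95,"fe":5,"tao":{"f":70,"fn":45,"hh":82,"lc":45,"sef":68},"wc":72}
After op 6 (remove /tao/fn): {"bh":95,"fe":5,"tao":{"f":70,"hh":82,"lc":45,"sef":68},"wc":72}
After op 7 (add /tao/riz 64): {"bh":95,"fe":5,"tao":{"f":70,"hh":82,"lc":45,"riz":64,"sef":68},"wc":72}
After op 8 (add /tao/dyc 56): {"bh":95,"fe":5,"tao":{"dyc":56,"f":70,"hh":82,"lc":45,"riz":64,"sef":68},"wc":72}
After op 9 (replace /tao 99): {"bh":95,"fe":5,"tao":99,"wc":72}
After op 10 (add /tao 91): {"bh":95,"fe":5,"tao":91,"wc":72}
Value at /fe: 5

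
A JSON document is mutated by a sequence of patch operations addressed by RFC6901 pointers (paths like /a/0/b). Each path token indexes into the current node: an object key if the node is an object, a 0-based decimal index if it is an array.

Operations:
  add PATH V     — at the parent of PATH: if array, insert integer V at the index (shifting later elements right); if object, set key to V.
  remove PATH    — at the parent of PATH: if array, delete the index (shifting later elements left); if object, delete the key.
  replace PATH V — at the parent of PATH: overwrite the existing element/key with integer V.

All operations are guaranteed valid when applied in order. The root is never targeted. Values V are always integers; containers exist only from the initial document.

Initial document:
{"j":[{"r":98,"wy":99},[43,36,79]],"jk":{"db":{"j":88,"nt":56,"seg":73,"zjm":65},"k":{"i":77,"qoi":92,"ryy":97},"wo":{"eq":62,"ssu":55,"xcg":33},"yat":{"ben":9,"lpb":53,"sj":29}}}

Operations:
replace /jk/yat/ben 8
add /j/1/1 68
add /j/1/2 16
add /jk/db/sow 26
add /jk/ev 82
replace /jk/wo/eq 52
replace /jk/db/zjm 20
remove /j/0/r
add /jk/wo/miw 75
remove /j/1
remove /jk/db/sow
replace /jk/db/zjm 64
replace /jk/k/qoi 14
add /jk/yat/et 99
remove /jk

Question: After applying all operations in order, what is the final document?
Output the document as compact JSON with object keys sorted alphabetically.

After op 1 (replace /jk/yat/ben 8): {"j":[{"r":98,"wy":99},[43,36,79]],"jk":{"db":{"j":88,"nt":56,"seg":73,"zjm":65},"k":{"i":77,"qoi":92,"ryy":97},"wo":{"eq":62,"ssu":55,"xcg":33},"yat":{"ben":8,"lpb":53,"sj":29}}}
After op 2 (add /j/1/1 68): {"j":[{"r":98,"wy":99},[43,68,36,79]],"jk":{"db":{"j":88,"nt":56,"seg":73,"zjm":65},"k":{"i":77,"qoi":92,"ryy":97},"wo":{"eq":62,"ssu":55,"xcg":33},"yat":{"ben":8,"lpb":53,"sj":29}}}
After op 3 (add /j/1/2 16): {"j":[{"r":98,"wy":99},[43,68,16,36,79]],"jk":{"db":{"j":88,"nt":56,"seg":73,"zjm":65},"k":{"i":77,"qoi":92,"ryy":97},"wo":{"eq":62,"ssu":55,"xcg":33},"yat":{"ben":8,"lpb":53,"sj":29}}}
After op 4 (add /jk/db/sow 26): {"j":[{"r":98,"wy":99},[43,68,16,36,79]],"jk":{"db":{"j":88,"nt":56,"seg":73,"sow":26,"zjm":65},"k":{"i":77,"qoi":92,"ryy":97},"wo":{"eq":62,"ssu":55,"xcg":33},"yat":{"ben":8,"lpb":53,"sj":29}}}
After op 5 (add /jk/ev 82): {"j":[{"r":98,"wy":99},[43,68,16,36,79]],"jk":{"db":{"j":88,"nt":56,"seg":73,"sow":26,"zjm":65},"ev":82,"k":{"i":77,"qoi":92,"ryy":97},"wo":{"eq":62,"ssu":55,"xcg":33},"yat":{"ben":8,"lpb":53,"sj":29}}}
After op 6 (replace /jk/wo/eq 52): {"j":[{"r":98,"wy":99},[43,68,16,36,79]],"jk":{"db":{"j":88,"nt":56,"seg":73,"sow":26,"zjm":65},"ev":82,"k":{"i":77,"qoi":92,"ryy":97},"wo":{"eq":52,"ssu":55,"xcg":33},"yat":{"ben":8,"lpb":53,"sj":29}}}
After op 7 (replace /jk/db/zjm 20): {"j":[{"r":98,"wy":99},[43,68,16,36,79]],"jk":{"db":{"j":88,"nt":56,"seg":73,"sow":26,"zjm":20},"ev":82,"k":{"i":77,"qoi":92,"ryy":97},"wo":{"eq":52,"ssu":55,"xcg":33},"yat":{"ben":8,"lpb":53,"sj":29}}}
After op 8 (remove /j/0/r): {"j":[{"wy":99},[43,68,16,36,79]],"jk":{"db":{"j":88,"nt":56,"seg":73,"sow":26,"zjm":20},"ev":82,"k":{"i":77,"qoi":92,"ryy":97},"wo":{"eq":52,"ssu":55,"xcg":33},"yat":{"ben":8,"lpb":53,"sj":29}}}
After op 9 (add /jk/wo/miw 75): {"j":[{"wy":99},[43,68,16,36,79]],"jk":{"db":{"j":88,"nt":56,"seg":73,"sow":26,"zjm":20},"ev":82,"k":{"i":77,"qoi":92,"ryy":97},"wo":{"eq":52,"miw":75,"ssu":55,"xcg":33},"yat":{"ben":8,"lpb":53,"sj":29}}}
After op 10 (remove /j/1): {"j":[{"wy":99}],"jk":{"db":{"j":88,"nt":56,"seg":73,"sow":26,"zjm":20},"ev":82,"k":{"i":77,"qoi":92,"ryy":97},"wo":{"eq":52,"miw":75,"ssu":55,"xcg":33},"yat":{"ben":8,"lpb":53,"sj":29}}}
After op 11 (remove /jk/db/sow): {"j":[{"wy":99}],"jk":{"db":{"j":88,"nt":56,"seg":73,"zjm":20},"ev":82,"k":{"i":77,"qoi":92,"ryy":97},"wo":{"eq":52,"miw":75,"ssu":55,"xcg":33},"yat":{"ben":8,"lpb":53,"sj":29}}}
After op 12 (replace /jk/db/zjm 64): {"j":[{"wy":99}],"jk":{"db":{"j":88,"nt":56,"seg":73,"zjm":64},"ev":82,"k":{"i":77,"qoi":92,"ryy":97},"wo":{"eq":52,"miw":75,"ssu":55,"xcg":33},"yat":{"ben":8,"lpb":53,"sj":29}}}
After op 13 (replace /jk/k/qoi 14): {"j":[{"wy":99}],"jk":{"db":{"j":88,"nt":56,"seg":73,"zjm":64},"ev":82,"k":{"i":77,"qoi":14,"ryy":97},"wo":{"eq":52,"miw":75,"ssu":55,"xcg":33},"yat":{"ben":8,"lpb":53,"sj":29}}}
After op 14 (add /jk/yat/et 99): {"j":[{"wy":99}],"jk":{"db":{"j":88,"nt":56,"seg":73,"zjm":64},"ev":82,"k":{"i":77,"qoi":14,"ryy":97},"wo":{"eq":52,"miw":75,"ssu":55,"xcg":33},"yat":{"ben":8,"et":99,"lpb":53,"sj":29}}}
After op 15 (remove /jk): {"j":[{"wy":99}]}

Answer: {"j":[{"wy":99}]}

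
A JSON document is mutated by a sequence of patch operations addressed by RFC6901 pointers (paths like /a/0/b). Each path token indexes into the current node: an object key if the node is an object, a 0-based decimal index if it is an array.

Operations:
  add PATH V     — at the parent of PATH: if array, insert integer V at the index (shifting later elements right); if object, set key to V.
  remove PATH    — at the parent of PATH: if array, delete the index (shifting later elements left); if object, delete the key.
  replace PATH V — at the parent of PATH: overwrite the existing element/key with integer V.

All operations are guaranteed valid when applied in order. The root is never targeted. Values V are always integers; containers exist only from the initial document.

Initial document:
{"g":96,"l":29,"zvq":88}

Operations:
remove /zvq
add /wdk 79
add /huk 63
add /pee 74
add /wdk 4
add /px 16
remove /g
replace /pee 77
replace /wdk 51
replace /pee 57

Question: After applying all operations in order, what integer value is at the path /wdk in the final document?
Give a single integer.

Answer: 51

Derivation:
After op 1 (remove /zvq): {"g":96,"l":29}
After op 2 (add /wdk 79): {"g":96,"l":29,"wdk":79}
After op 3 (add /huk 63): {"g":96,"huk":63,"l":29,"wdk":79}
After op 4 (add /pee 74): {"g":96,"huk":63,"l":29,"pee":74,"wdk":79}
After op 5 (add /wdk 4): {"g":96,"huk":63,"l":29,"pee":74,"wdk":4}
After op 6 (add /px 16): {"g":96,"huk":63,"l":29,"pee":74,"px":16,"wdk":4}
After op 7 (remove /g): {"huk":63,"l":29,"pee":74,"px":16,"wdk":4}
After op 8 (replace /pee 77): {"huk":63,"l":29,"pee":77,"px":16,"wdk":4}
After op 9 (replace /wdk 51): {"huk":63,"l":29,"pee":77,"px":16,"wdk":51}
After op 10 (replace /pee 57): {"huk":63,"l":29,"pee":57,"px":16,"wdk":51}
Value at /wdk: 51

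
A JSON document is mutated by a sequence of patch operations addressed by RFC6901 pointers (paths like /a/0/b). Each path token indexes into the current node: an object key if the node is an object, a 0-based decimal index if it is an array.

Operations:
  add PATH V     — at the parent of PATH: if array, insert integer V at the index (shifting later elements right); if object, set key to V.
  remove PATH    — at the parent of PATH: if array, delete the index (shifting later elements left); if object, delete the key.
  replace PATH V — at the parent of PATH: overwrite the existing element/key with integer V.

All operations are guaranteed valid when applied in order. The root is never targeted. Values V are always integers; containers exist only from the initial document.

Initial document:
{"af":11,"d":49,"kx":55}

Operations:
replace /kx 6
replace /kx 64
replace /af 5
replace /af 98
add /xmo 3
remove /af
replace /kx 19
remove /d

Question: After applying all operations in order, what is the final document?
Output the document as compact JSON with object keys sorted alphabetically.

Answer: {"kx":19,"xmo":3}

Derivation:
After op 1 (replace /kx 6): {"af":11,"d":49,"kx":6}
After op 2 (replace /kx 64): {"af":11,"d":49,"kx":64}
After op 3 (replace /af 5): {"af":5,"d":49,"kx":64}
After op 4 (replace /af 98): {"af":98,"d":49,"kx":64}
After op 5 (add /xmo 3): {"af":98,"d":49,"kx":64,"xmo":3}
After op 6 (remove /af): {"d":49,"kx":64,"xmo":3}
After op 7 (replace /kx 19): {"d":49,"kx":19,"xmo":3}
After op 8 (remove /d): {"kx":19,"xmo":3}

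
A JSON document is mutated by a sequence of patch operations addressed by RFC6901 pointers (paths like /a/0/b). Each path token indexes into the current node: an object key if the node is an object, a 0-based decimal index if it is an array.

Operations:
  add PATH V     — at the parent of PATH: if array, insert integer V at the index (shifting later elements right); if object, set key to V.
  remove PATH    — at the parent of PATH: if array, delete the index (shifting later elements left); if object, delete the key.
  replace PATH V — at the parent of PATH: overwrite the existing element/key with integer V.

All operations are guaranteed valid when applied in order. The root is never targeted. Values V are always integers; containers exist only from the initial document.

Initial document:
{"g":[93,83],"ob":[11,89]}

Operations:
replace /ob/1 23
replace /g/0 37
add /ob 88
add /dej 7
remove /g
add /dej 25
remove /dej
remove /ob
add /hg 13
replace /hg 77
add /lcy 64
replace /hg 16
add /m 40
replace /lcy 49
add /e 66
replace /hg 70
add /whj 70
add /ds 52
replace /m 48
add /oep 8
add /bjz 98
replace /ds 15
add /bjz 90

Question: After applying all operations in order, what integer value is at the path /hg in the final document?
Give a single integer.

After op 1 (replace /ob/1 23): {"g":[93,83],"ob":[11,23]}
After op 2 (replace /g/0 37): {"g":[37,83],"ob":[11,23]}
After op 3 (add /ob 88): {"g":[37,83],"ob":88}
After op 4 (add /dej 7): {"dej":7,"g":[37,83],"ob":88}
After op 5 (remove /g): {"dej":7,"ob":88}
After op 6 (add /dej 25): {"dej":25,"ob":88}
After op 7 (remove /dej): {"ob":88}
After op 8 (remove /ob): {}
After op 9 (add /hg 13): {"hg":13}
After op 10 (replace /hg 77): {"hg":77}
After op 11 (add /lcy 64): {"hg":77,"lcy":64}
After op 12 (replace /hg 16): {"hg":16,"lcy":64}
After op 13 (add /m 40): {"hg":16,"lcy":64,"m":40}
After op 14 (replace /lcy 49): {"hg":16,"lcy":49,"m":40}
After op 15 (add /e 66): {"e":66,"hg":16,"lcy":49,"m":40}
After op 16 (replace /hg 70): {"e":66,"hg":70,"lcy":49,"m":40}
After op 17 (add /whj 70): {"e":66,"hg":70,"lcy":49,"m":40,"whj":70}
After op 18 (add /ds 52): {"ds":52,"e":66,"hg":70,"lcy":49,"m":40,"whj":70}
After op 19 (replace /m 48): {"ds":52,"e":66,"hg":70,"lcy":49,"m":48,"whj":70}
After op 20 (add /oep 8): {"ds":52,"e":66,"hg":70,"lcy":49,"m":48,"oep":8,"whj":70}
After op 21 (add /bjz 98): {"bjz":98,"ds":52,"e":66,"hg":70,"lcy":49,"m":48,"oep":8,"whj":70}
After op 22 (replace /ds 15): {"bjz":98,"ds":15,"e":66,"hg":70,"lcy":49,"m":48,"oep":8,"whj":70}
After op 23 (add /bjz 90): {"bjz":90,"ds":15,"e":66,"hg":70,"lcy":49,"m":48,"oep":8,"whj":70}
Value at /hg: 70

Answer: 70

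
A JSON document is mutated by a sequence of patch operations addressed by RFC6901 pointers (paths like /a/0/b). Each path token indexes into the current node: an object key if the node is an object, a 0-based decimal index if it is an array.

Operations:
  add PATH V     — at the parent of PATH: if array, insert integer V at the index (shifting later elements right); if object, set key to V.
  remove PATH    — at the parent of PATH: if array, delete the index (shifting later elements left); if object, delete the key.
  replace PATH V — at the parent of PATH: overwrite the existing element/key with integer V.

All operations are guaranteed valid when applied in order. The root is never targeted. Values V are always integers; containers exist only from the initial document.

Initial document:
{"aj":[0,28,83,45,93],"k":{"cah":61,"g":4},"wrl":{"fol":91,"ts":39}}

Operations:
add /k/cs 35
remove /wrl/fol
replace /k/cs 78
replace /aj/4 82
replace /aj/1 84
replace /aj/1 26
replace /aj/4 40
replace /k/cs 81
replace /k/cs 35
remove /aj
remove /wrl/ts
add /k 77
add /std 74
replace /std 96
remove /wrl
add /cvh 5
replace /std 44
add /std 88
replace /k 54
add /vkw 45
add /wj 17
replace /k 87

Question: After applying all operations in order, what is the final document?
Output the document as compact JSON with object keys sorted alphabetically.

Answer: {"cvh":5,"k":87,"std":88,"vkw":45,"wj":17}

Derivation:
After op 1 (add /k/cs 35): {"aj":[0,28,83,45,93],"k":{"cah":61,"cs":35,"g":4},"wrl":{"fol":91,"ts":39}}
After op 2 (remove /wrl/fol): {"aj":[0,28,83,45,93],"k":{"cah":61,"cs":35,"g":4},"wrl":{"ts":39}}
After op 3 (replace /k/cs 78): {"aj":[0,28,83,45,93],"k":{"cah":61,"cs":78,"g":4},"wrl":{"ts":39}}
After op 4 (replace /aj/4 82): {"aj":[0,28,83,45,82],"k":{"cah":61,"cs":78,"g":4},"wrl":{"ts":39}}
After op 5 (replace /aj/1 84): {"aj":[0,84,83,45,82],"k":{"cah":61,"cs":78,"g":4},"wrl":{"ts":39}}
After op 6 (replace /aj/1 26): {"aj":[0,26,83,45,82],"k":{"cah":61,"cs":78,"g":4},"wrl":{"ts":39}}
After op 7 (replace /aj/4 40): {"aj":[0,26,83,45,40],"k":{"cah":61,"cs":78,"g":4},"wrl":{"ts":39}}
After op 8 (replace /k/cs 81): {"aj":[0,26,83,45,40],"k":{"cah":61,"cs":81,"g":4},"wrl":{"ts":39}}
After op 9 (replace /k/cs 35): {"aj":[0,26,83,45,40],"k":{"cah":61,"cs":35,"g":4},"wrl":{"ts":39}}
After op 10 (remove /aj): {"k":{"cah":61,"cs":35,"g":4},"wrl":{"ts":39}}
After op 11 (remove /wrl/ts): {"k":{"cah":61,"cs":35,"g":4},"wrl":{}}
After op 12 (add /k 77): {"k":77,"wrl":{}}
After op 13 (add /std 74): {"k":77,"std":74,"wrl":{}}
After op 14 (replace /std 96): {"k":77,"std":96,"wrl":{}}
After op 15 (remove /wrl): {"k":77,"std":96}
After op 16 (add /cvh 5): {"cvh":5,"k":77,"std":96}
After op 17 (replace /std 44): {"cvh":5,"k":77,"std":44}
After op 18 (add /std 88): {"cvh":5,"k":77,"std":88}
After op 19 (replace /k 54): {"cvh":5,"k":54,"std":88}
After op 20 (add /vkw 45): {"cvh":5,"k":54,"std":88,"vkw":45}
After op 21 (add /wj 17): {"cvh":5,"k":54,"std":88,"vkw":45,"wj":17}
After op 22 (replace /k 87): {"cvh":5,"k":87,"std":88,"vkw":45,"wj":17}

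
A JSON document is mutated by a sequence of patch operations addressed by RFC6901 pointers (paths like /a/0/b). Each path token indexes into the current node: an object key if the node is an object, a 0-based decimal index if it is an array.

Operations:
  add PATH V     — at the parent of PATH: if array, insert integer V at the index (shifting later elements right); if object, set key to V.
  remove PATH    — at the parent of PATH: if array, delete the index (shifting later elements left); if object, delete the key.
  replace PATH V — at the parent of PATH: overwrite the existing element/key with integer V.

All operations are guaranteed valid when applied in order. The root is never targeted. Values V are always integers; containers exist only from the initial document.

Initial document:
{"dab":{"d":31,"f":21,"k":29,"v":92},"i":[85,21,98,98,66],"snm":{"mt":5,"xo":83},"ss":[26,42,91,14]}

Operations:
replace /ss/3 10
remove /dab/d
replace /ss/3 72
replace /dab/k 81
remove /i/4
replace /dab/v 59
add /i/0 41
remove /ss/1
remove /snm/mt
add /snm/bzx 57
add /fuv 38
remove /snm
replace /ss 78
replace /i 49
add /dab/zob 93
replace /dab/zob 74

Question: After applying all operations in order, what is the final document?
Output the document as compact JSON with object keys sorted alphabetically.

After op 1 (replace /ss/3 10): {"dab":{"d":31,"f":21,"k":29,"v":92},"i":[85,21,98,98,66],"snm":{"mt":5,"xo":83},"ss":[26,42,91,10]}
After op 2 (remove /dab/d): {"dab":{"f":21,"k":29,"v":92},"i":[85,21,98,98,66],"snm":{"mt":5,"xo":83},"ss":[26,42,91,10]}
After op 3 (replace /ss/3 72): {"dab":{"f":21,"k":29,"v":92},"i":[85,21,98,98,66],"snm":{"mt":5,"xo":83},"ss":[26,42,91,72]}
After op 4 (replace /dab/k 81): {"dab":{"f":21,"k":81,"v":92},"i":[85,21,98,98,66],"snm":{"mt":5,"xo":83},"ss":[26,42,91,72]}
After op 5 (remove /i/4): {"dab":{"f":21,"k":81,"v":92},"i":[85,21,98,98],"snm":{"mt":5,"xo":83},"ss":[26,42,91,72]}
After op 6 (replace /dab/v 59): {"dab":{"f":21,"k":81,"v":59},"i":[85,21,98,98],"snm":{"mt":5,"xo":83},"ss":[26,42,91,72]}
After op 7 (add /i/0 41): {"dab":{"f":21,"k":81,"v":59},"i":[41,85,21,98,98],"snm":{"mt":5,"xo":83},"ss":[26,42,91,72]}
After op 8 (remove /ss/1): {"dab":{"f":21,"k":81,"v":59},"i":[41,85,21,98,98],"snm":{"mt":5,"xo":83},"ss":[26,91,72]}
After op 9 (remove /snm/mt): {"dab":{"f":21,"k":81,"v":59},"i":[41,85,21,98,98],"snm":{"xo":83},"ss":[26,91,72]}
After op 10 (add /snm/bzx 57): {"dab":{"f":21,"k":81,"v":59},"i":[41,85,21,98,98],"snm":{"bzx":57,"xo":83},"ss":[26,91,72]}
After op 11 (add /fuv 38): {"dab":{"f":21,"k":81,"v":59},"fuv":38,"i":[41,85,21,98,98],"snm":{"bzx":57,"xo":83},"ss":[26,91,72]}
After op 12 (remove /snm): {"dab":{"f":21,"k":81,"v":59},"fuv":38,"i":[41,85,21,98,98],"ss":[26,91,72]}
After op 13 (replace /ss 78): {"dab":{"f":21,"k":81,"v":59},"fuv":38,"i":[41,85,21,98,98],"ss":78}
After op 14 (replace /i 49): {"dab":{"f":21,"k":81,"v":59},"fuv":38,"i":49,"ss":78}
After op 15 (add /dab/zob 93): {"dab":{"f":21,"k":81,"v":59,"zob":93},"fuv":38,"i":49,"ss":78}
After op 16 (replace /dab/zob 74): {"dab":{"f":21,"k":81,"v":59,"zob":74},"fuv":38,"i":49,"ss":78}

Answer: {"dab":{"f":21,"k":81,"v":59,"zob":74},"fuv":38,"i":49,"ss":78}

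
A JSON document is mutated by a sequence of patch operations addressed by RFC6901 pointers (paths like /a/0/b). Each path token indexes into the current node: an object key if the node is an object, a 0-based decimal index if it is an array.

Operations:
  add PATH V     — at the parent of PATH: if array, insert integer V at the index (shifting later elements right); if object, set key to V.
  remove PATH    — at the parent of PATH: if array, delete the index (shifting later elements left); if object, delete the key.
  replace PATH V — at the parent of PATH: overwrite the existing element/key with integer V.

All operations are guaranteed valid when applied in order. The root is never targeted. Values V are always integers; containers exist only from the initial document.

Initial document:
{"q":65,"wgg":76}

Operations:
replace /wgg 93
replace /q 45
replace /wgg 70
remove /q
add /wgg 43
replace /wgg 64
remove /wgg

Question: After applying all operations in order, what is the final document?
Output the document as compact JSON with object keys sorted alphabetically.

After op 1 (replace /wgg 93): {"q":65,"wgg":93}
After op 2 (replace /q 45): {"q":45,"wgg":93}
After op 3 (replace /wgg 70): {"q":45,"wgg":70}
After op 4 (remove /q): {"wgg":70}
After op 5 (add /wgg 43): {"wgg":43}
After op 6 (replace /wgg 64): {"wgg":64}
After op 7 (remove /wgg): {}

Answer: {}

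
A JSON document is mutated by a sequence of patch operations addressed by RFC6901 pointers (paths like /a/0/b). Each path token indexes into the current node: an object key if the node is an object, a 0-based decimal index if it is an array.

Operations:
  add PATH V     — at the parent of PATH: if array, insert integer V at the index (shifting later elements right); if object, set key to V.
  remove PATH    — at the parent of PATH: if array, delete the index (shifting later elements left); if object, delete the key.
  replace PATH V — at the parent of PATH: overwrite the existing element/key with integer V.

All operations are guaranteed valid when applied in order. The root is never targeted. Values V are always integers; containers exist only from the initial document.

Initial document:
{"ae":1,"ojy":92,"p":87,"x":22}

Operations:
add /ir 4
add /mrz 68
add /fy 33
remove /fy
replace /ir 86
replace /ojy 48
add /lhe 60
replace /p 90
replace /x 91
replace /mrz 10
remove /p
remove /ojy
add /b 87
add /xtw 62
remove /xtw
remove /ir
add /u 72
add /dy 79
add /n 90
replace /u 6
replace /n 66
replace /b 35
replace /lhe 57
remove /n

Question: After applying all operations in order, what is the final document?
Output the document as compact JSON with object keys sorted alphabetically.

Answer: {"ae":1,"b":35,"dy":79,"lhe":57,"mrz":10,"u":6,"x":91}

Derivation:
After op 1 (add /ir 4): {"ae":1,"ir":4,"ojy":92,"p":87,"x":22}
After op 2 (add /mrz 68): {"ae":1,"ir":4,"mrz":68,"ojy":92,"p":87,"x":22}
After op 3 (add /fy 33): {"ae":1,"fy":33,"ir":4,"mrz":68,"ojy":92,"p":87,"x":22}
After op 4 (remove /fy): {"ae":1,"ir":4,"mrz":68,"ojy":92,"p":87,"x":22}
After op 5 (replace /ir 86): {"ae":1,"ir":86,"mrz":68,"ojy":92,"p":87,"x":22}
After op 6 (replace /ojy 48): {"ae":1,"ir":86,"mrz":68,"ojy":48,"p":87,"x":22}
After op 7 (add /lhe 60): {"ae":1,"ir":86,"lhe":60,"mrz":68,"ojy":48,"p":87,"x":22}
After op 8 (replace /p 90): {"ae":1,"ir":86,"lhe":60,"mrz":68,"ojy":48,"p":90,"x":22}
After op 9 (replace /x 91): {"ae":1,"ir":86,"lhe":60,"mrz":68,"ojy":48,"p":90,"x":91}
After op 10 (replace /mrz 10): {"ae":1,"ir":86,"lhe":60,"mrz":10,"ojy":48,"p":90,"x":91}
After op 11 (remove /p): {"ae":1,"ir":86,"lhe":60,"mrz":10,"ojy":48,"x":91}
After op 12 (remove /ojy): {"ae":1,"ir":86,"lhe":60,"mrz":10,"x":91}
After op 13 (add /b 87): {"ae":1,"b":87,"ir":86,"lhe":60,"mrz":10,"x":91}
After op 14 (add /xtw 62): {"ae":1,"b":87,"ir":86,"lhe":60,"mrz":10,"x":91,"xtw":62}
After op 15 (remove /xtw): {"ae":1,"b":87,"ir":86,"lhe":60,"mrz":10,"x":91}
After op 16 (remove /ir): {"ae":1,"b":87,"lhe":60,"mrz":10,"x":91}
After op 17 (add /u 72): {"ae":1,"b":87,"lhe":60,"mrz":10,"u":72,"x":91}
After op 18 (add /dy 79): {"ae":1,"b":87,"dy":79,"lhe":60,"mrz":10,"u":72,"x":91}
After op 19 (add /n 90): {"ae":1,"b":87,"dy":79,"lhe":60,"mrz":10,"n":90,"u":72,"x":91}
After op 20 (replace /u 6): {"ae":1,"b":87,"dy":79,"lhe":60,"mrz":10,"n":90,"u":6,"x":91}
After op 21 (replace /n 66): {"ae":1,"b":87,"dy":79,"lhe":60,"mrz":10,"n":66,"u":6,"x":91}
After op 22 (replace /b 35): {"ae":1,"b":35,"dy":79,"lhe":60,"mrz":10,"n":66,"u":6,"x":91}
After op 23 (replace /lhe 57): {"ae":1,"b":35,"dy":79,"lhe":57,"mrz":10,"n":66,"u":6,"x":91}
After op 24 (remove /n): {"ae":1,"b":35,"dy":79,"lhe":57,"mrz":10,"u":6,"x":91}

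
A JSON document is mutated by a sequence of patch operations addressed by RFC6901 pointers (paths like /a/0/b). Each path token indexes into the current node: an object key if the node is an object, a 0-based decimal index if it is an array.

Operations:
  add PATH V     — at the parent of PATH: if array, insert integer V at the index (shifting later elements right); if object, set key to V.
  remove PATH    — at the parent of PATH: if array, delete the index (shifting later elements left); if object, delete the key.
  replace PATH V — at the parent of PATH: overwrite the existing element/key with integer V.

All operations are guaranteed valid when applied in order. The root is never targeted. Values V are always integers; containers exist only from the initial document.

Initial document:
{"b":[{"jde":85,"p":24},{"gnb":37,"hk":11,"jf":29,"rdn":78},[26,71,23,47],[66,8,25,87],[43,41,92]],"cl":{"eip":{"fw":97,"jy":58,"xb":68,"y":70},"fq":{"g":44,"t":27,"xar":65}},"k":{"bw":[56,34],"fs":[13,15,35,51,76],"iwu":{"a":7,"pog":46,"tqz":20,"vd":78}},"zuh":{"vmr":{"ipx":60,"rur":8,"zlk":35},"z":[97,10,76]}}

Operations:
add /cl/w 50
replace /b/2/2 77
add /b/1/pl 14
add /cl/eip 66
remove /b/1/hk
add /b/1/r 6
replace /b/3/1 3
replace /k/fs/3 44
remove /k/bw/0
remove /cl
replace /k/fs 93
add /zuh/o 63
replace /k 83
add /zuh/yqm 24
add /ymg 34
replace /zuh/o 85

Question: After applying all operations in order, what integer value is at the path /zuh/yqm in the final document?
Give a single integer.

Answer: 24

Derivation:
After op 1 (add /cl/w 50): {"b":[{"jde":85,"p":24},{"gnb":37,"hk":11,"jf":29,"rdn":78},[26,71,23,47],[66,8,25,87],[43,41,92]],"cl":{"eip":{"fw":97,"jy":58,"xb":68,"y":70},"fq":{"g":44,"t":27,"xar":65},"w":50},"k":{"bw":[56,34],"fs":[13,15,35,51,76],"iwu":{"a":7,"pog":46,"tqz":20,"vd":78}},"zuh":{"vmr":{"ipx":60,"rur":8,"zlk":35},"z":[97,10,76]}}
After op 2 (replace /b/2/2 77): {"b":[{"jde":85,"p":24},{"gnb":37,"hk":11,"jf":29,"rdn":78},[26,71,77,47],[66,8,25,87],[43,41,92]],"cl":{"eip":{"fw":97,"jy":58,"xb":68,"y":70},"fq":{"g":44,"t":27,"xar":65},"w":50},"k":{"bw":[56,34],"fs":[13,15,35,51,76],"iwu":{"a":7,"pog":46,"tqz":20,"vd":78}},"zuh":{"vmr":{"ipx":60,"rur":8,"zlk":35},"z":[97,10,76]}}
After op 3 (add /b/1/pl 14): {"b":[{"jde":85,"p":24},{"gnb":37,"hk":11,"jf":29,"pl":14,"rdn":78},[26,71,77,47],[66,8,25,87],[43,41,92]],"cl":{"eip":{"fw":97,"jy":58,"xb":68,"y":70},"fq":{"g":44,"t":27,"xar":65},"w":50},"k":{"bw":[56,34],"fs":[13,15,35,51,76],"iwu":{"a":7,"pog":46,"tqz":20,"vd":78}},"zuh":{"vmr":{"ipx":60,"rur":8,"zlk":35},"z":[97,10,76]}}
After op 4 (add /cl/eip 66): {"b":[{"jde":85,"p":24},{"gnb":37,"hk":11,"jf":29,"pl":14,"rdn":78},[26,71,77,47],[66,8,25,87],[43,41,92]],"cl":{"eip":66,"fq":{"g":44,"t":27,"xar":65},"w":50},"k":{"bw":[56,34],"fs":[13,15,35,51,76],"iwu":{"a":7,"pog":46,"tqz":20,"vd":78}},"zuh":{"vmr":{"ipx":60,"rur":8,"zlk":35},"z":[97,10,76]}}
After op 5 (remove /b/1/hk): {"b":[{"jde":85,"p":24},{"gnb":37,"jf":29,"pl":14,"rdn":78},[26,71,77,47],[66,8,25,87],[43,41,92]],"cl":{"eip":66,"fq":{"g":44,"t":27,"xar":65},"w":50},"k":{"bw":[56,34],"fs":[13,15,35,51,76],"iwu":{"a":7,"pog":46,"tqz":20,"vd":78}},"zuh":{"vmr":{"ipx":60,"rur":8,"zlk":35},"z":[97,10,76]}}
After op 6 (add /b/1/r 6): {"b":[{"jde":85,"p":24},{"gnb":37,"jf":29,"pl":14,"r":6,"rdn":78},[26,71,77,47],[66,8,25,87],[43,41,92]],"cl":{"eip":66,"fq":{"g":44,"t":27,"xar":65},"w":50},"k":{"bw":[56,34],"fs":[13,15,35,51,76],"iwu":{"a":7,"pog":46,"tqz":20,"vd":78}},"zuh":{"vmr":{"ipx":60,"rur":8,"zlk":35},"z":[97,10,76]}}
After op 7 (replace /b/3/1 3): {"b":[{"jde":85,"p":24},{"gnb":37,"jf":29,"pl":14,"r":6,"rdn":78},[26,71,77,47],[66,3,25,87],[43,41,92]],"cl":{"eip":66,"fq":{"g":44,"t":27,"xar":65},"w":50},"k":{"bw":[56,34],"fs":[13,15,35,51,76],"iwu":{"a":7,"pog":46,"tqz":20,"vd":78}},"zuh":{"vmr":{"ipx":60,"rur":8,"zlk":35},"z":[97,10,76]}}
After op 8 (replace /k/fs/3 44): {"b":[{"jde":85,"p":24},{"gnb":37,"jf":29,"pl":14,"r":6,"rdn":78},[26,71,77,47],[66,3,25,87],[43,41,92]],"cl":{"eip":66,"fq":{"g":44,"t":27,"xar":65},"w":50},"k":{"bw":[56,34],"fs":[13,15,35,44,76],"iwu":{"a":7,"pog":46,"tqz":20,"vd":78}},"zuh":{"vmr":{"ipx":60,"rur":8,"zlk":35},"z":[97,10,76]}}
After op 9 (remove /k/bw/0): {"b":[{"jde":85,"p":24},{"gnb":37,"jf":29,"pl":14,"r":6,"rdn":78},[26,71,77,47],[66,3,25,87],[43,41,92]],"cl":{"eip":66,"fq":{"g":44,"t":27,"xar":65},"w":50},"k":{"bw":[34],"fs":[13,15,35,44,76],"iwu":{"a":7,"pog":46,"tqz":20,"vd":78}},"zuh":{"vmr":{"ipx":60,"rur":8,"zlk":35},"z":[97,10,76]}}
After op 10 (remove /cl): {"b":[{"jde":85,"p":24},{"gnb":37,"jf":29,"pl":14,"r":6,"rdn":78},[26,71,77,47],[66,3,25,87],[43,41,92]],"k":{"bw":[34],"fs":[13,15,35,44,76],"iwu":{"a":7,"pog":46,"tqz":20,"vd":78}},"zuh":{"vmr":{"ipx":60,"rur":8,"zlk":35},"z":[97,10,76]}}
After op 11 (replace /k/fs 93): {"b":[{"jde":85,"p":24},{"gnb":37,"jf":29,"pl":14,"r":6,"rdn":78},[26,71,77,47],[66,3,25,87],[43,41,92]],"k":{"bw":[34],"fs":93,"iwu":{"a":7,"pog":46,"tqz":20,"vd":78}},"zuh":{"vmr":{"ipx":60,"rur":8,"zlk":35},"z":[97,10,76]}}
After op 12 (add /zuh/o 63): {"b":[{"jde":85,"p":24},{"gnb":37,"jf":29,"pl":14,"r":6,"rdn":78},[26,71,77,47],[66,3,25,87],[43,41,92]],"k":{"bw":[34],"fs":93,"iwu":{"a":7,"pog":46,"tqz":20,"vd":78}},"zuh":{"o":63,"vmr":{"ipx":60,"rur":8,"zlk":35},"z":[97,10,76]}}
After op 13 (replace /k 83): {"b":[{"jde":85,"p":24},{"gnb":37,"jf":29,"pl":14,"r":6,"rdn":78},[26,71,77,47],[66,3,25,87],[43,41,92]],"k":83,"zuh":{"o":63,"vmr":{"ipx":60,"rur":8,"zlk":35},"z":[97,10,76]}}
After op 14 (add /zuh/yqm 24): {"b":[{"jde":85,"p":24},{"gnb":37,"jf":29,"pl":14,"r":6,"rdn":78},[26,71,77,47],[66,3,25,87],[43,41,92]],"k":83,"zuh":{"o":63,"vmr":{"ipx":60,"rur":8,"zlk":35},"yqm":24,"z":[97,10,76]}}
After op 15 (add /ymg 34): {"b":[{"jde":85,"p":24},{"gnb":37,"jf":29,"pl":14,"r":6,"rdn":78},[26,71,77,47],[66,3,25,87],[43,41,92]],"k":83,"ymg":34,"zuh":{"o":63,"vmr":{"ipx":60,"rur":8,"zlk":35},"yqm":24,"z":[97,10,76]}}
After op 16 (replace /zuh/o 85): {"b":[{"jde":85,"p":24},{"gnb":37,"jf":29,"pl":14,"r":6,"rdn":78},[26,71,77,47],[66,3,25,87],[43,41,92]],"k":83,"ymg":34,"zuh":{"o":85,"vmr":{"ipx":60,"rur":8,"zlk":35},"yqm":24,"z":[97,10,76]}}
Value at /zuh/yqm: 24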